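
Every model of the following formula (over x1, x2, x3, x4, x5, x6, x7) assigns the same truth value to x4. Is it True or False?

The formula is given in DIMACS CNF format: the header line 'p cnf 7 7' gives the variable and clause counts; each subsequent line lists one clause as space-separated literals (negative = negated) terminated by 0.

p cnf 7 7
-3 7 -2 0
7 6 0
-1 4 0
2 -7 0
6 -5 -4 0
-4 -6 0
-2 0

False

Suppose x4 = True.
(¬x6) alone gives x6 = False.
(x7) alone gives x7 = True.
(x2) alone gives x2 = True.
Now (¬x2) is unsatisfied and unit — conflict.
So every satisfying assignment has x4 = False.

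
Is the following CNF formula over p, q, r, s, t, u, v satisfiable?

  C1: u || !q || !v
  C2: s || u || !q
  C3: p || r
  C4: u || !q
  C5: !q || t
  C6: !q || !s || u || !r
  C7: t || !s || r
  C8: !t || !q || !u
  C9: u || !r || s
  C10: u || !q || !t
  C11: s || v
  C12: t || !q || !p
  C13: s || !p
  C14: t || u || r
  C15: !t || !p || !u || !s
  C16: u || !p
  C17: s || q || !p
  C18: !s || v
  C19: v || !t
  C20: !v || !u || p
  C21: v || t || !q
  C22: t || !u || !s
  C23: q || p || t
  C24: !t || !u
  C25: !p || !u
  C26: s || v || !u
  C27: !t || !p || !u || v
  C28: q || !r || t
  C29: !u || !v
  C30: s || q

Try p = false.
(r) alone gives r = true.
Try u = false.
(!q) alone gives q = false.
(s) alone gives s = true.
(v) alone gives v = true.
(t) alone gives t = true.
Every clause now holds.
A satisfying assignment: p=false, q=false, r=true, s=true, t=true, u=false, v=true.

Yes, satisfiable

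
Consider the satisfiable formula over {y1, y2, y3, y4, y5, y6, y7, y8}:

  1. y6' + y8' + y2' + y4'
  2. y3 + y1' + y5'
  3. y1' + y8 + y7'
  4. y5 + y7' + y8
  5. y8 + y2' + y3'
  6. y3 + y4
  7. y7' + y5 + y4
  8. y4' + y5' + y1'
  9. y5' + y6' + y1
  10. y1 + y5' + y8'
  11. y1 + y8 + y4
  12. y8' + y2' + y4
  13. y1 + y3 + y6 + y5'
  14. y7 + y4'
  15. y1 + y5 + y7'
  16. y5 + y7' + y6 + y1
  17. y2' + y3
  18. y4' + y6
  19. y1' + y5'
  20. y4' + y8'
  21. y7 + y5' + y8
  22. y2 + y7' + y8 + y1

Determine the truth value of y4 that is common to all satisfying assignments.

False

Suppose y4 = 1.
Unit clause (y7) forces y7 = 1.
Unit clause (y6) forces y6 = 1.
Unit clause (y8') forces y8 = 0.
Unit clause (y1') forces y1 = 0.
Unit clause (y5) forces y5 = 1.
Now (y5') is unsatisfied and unit — conflict.
So every satisfying assignment has y4 = False.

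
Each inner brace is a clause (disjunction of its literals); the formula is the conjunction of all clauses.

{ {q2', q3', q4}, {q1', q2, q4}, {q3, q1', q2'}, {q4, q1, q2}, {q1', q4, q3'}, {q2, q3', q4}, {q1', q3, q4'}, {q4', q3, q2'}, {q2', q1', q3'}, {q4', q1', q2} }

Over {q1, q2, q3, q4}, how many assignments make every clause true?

There are 2^4 = 16 truth assignments over (q1, q2, q3, q4).
Split on q4. With q4 = 1, the clauses containing q4 are satisfied and q4' drops from the rest; 3 of the 2^3 = 8 assignments to the other variables satisfy what remains.
With q4 = 0, by the same count on the reduced clause set, 1 assignment works.
(One model: q1=F, q2=F, q3=F, q4=T.)
Total: 3 + 1 = 4.

4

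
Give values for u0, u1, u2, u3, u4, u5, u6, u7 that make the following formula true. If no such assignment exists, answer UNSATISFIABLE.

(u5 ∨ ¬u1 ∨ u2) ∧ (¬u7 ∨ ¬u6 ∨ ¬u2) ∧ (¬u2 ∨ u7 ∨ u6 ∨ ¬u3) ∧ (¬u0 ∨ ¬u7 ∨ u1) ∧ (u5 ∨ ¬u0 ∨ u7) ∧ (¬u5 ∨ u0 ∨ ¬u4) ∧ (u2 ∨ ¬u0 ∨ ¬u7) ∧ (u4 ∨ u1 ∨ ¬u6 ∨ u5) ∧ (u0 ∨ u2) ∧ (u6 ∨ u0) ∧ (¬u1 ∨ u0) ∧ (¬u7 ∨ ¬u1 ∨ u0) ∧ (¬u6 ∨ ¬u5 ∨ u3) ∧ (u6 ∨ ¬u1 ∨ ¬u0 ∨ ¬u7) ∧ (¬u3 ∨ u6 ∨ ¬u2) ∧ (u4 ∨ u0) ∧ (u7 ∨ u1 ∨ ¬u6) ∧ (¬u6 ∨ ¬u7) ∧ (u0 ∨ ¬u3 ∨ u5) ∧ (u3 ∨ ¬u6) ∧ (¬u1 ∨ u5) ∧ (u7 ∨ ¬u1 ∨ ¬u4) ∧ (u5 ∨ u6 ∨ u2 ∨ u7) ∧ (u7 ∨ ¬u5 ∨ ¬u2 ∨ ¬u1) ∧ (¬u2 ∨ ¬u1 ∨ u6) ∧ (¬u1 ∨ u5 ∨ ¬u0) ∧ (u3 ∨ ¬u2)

Suppose u0 = True.
Suppose u7 = False.
Unit clause (u5) forces u5 = True.
Suppose u6 = False.
Suppose u2 = False.
Suppose u1 = True.
Unit clause (¬u4) forces u4 = False.
No clause remains; u3 is free.

u0=True, u1=True, u2=False, u3=True, u4=False, u5=True, u6=False, u7=False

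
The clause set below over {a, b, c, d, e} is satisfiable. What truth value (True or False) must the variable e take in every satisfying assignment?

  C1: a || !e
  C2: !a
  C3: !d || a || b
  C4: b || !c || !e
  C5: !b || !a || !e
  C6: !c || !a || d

Suppose e = true.
The clause (a) is unit, so a = true.
But (!a) is also a unit clause — contradiction.
So every satisfying assignment has e = False.

False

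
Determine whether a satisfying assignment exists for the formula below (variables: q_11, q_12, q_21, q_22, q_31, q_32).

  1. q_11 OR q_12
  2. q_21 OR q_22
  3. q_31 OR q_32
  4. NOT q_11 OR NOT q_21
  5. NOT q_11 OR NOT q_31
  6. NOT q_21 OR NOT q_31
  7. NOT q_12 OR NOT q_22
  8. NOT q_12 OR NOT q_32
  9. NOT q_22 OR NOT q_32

Try q_11 = true.
From the singleton clause (NOT q_21), q_21 = false.
From the singleton clause (q_22), q_22 = true.
From the singleton clause (NOT q_31), q_31 = false.
From the singleton clause (q_32), q_32 = true.
But (NOT q_32) is also a unit clause — contradiction.
So q_11 must be the other value — set q_11 = false.
From the singleton clause (q_12), q_12 = true.
From the singleton clause (NOT q_22), q_22 = false.
From the singleton clause (q_21), q_21 = true.
From the singleton clause (NOT q_31), q_31 = false.
From the singleton clause (q_32), q_32 = true.
But (NOT q_32) is also a unit clause — contradiction.
Neither q_11 = true nor q_11 = false works.
No assignment satisfies every clause.

No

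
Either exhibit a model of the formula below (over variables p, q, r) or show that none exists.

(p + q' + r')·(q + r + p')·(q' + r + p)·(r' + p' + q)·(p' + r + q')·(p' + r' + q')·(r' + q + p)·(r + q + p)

UNSATISFIABLE

Try p = 1.
Try q = 1.
Unit clause (r) forces r = 1.
But (r') is also a unit clause — contradiction.
Backtrack on q: now try q = 0.
Unit clause (r) forces r = 1.
But (r') is also a unit clause — contradiction.
Either choice for q ends in contradiction.
Backtrack on p: now try p = 0.
Try q = 0.
Unit clause (r') forces r = 0.
But (r) is also a unit clause — contradiction.
Backtrack on q: now try q = 1.
Unit clause (r') forces r = 0.
But (r) is also a unit clause — contradiction.
Either choice for q ends in contradiction.
Either choice for p ends in contradiction.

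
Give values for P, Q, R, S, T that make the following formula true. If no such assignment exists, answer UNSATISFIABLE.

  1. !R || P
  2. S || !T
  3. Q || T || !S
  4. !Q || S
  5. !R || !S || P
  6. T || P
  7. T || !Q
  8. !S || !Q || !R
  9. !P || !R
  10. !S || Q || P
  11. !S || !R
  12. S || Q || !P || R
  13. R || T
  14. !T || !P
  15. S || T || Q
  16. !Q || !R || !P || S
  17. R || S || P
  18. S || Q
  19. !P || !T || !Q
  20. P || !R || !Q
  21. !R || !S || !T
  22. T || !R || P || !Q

P=false,  Q=true,  R=false,  S=true,  T=true

Case R = false:
The clause (T) is unit, so T = true.
The clause (S) is unit, so S = true.
The clause (!P) is unit, so P = false.
The clause (Q) is unit, so Q = true.
Every clause now holds.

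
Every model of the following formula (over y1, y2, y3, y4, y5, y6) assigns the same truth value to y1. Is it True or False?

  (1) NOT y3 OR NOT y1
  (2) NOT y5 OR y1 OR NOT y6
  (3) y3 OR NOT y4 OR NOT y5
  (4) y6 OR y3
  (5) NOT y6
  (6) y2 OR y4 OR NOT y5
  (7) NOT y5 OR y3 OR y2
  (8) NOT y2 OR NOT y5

Suppose y1 = true.
From the singleton clause (NOT y3), y3 = false.
From the singleton clause (y6), y6 = true.
That conflicts with the unit clause (NOT y6).
So every satisfying assignment has y1 = False.

False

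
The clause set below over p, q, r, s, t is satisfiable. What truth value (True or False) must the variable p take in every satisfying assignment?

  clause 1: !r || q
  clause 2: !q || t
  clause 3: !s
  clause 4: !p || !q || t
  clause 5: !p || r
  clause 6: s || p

Suppose p = false.
(!s) alone gives s = false.
That conflicts with the unit clause (s).
So every satisfying assignment has p = True.

True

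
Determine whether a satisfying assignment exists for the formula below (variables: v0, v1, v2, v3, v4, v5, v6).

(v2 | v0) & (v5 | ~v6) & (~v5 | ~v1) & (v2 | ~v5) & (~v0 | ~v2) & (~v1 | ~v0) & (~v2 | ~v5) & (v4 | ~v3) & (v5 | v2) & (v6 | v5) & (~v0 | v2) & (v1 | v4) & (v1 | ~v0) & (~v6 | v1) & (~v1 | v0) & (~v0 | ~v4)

Suppose v2 = 1.
From the singleton clause (~v0), v0 = 0.
From the singleton clause (~v5), v5 = 0.
From the singleton clause (~v6), v6 = 0.
That conflicts with the unit clause (v6).
Undo v2 and try v2 = 0.
From the singleton clause (v0), v0 = 1.
That conflicts with the unit clause (~v0).
Either choice for v2 ends in contradiction.
No assignment satisfies every clause.

No, unsatisfiable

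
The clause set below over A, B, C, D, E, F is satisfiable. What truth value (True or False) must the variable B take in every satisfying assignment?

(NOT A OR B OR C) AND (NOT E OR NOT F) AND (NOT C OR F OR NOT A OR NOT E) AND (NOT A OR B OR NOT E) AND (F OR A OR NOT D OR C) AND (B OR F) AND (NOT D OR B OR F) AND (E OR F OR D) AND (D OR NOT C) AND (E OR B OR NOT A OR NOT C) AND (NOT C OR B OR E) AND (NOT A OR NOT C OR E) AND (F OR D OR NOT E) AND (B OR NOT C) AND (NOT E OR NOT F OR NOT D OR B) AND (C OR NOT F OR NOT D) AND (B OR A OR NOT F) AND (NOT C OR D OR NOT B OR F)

Suppose B = false.
Unit clause (F) forces F = true.
Unit clause (NOT E) forces E = false.
Unit clause (NOT C) forces C = false.
Unit clause (NOT A) forces A = false.
Now (A) is unsatisfied and unit — conflict.
So every satisfying assignment has B = True.

True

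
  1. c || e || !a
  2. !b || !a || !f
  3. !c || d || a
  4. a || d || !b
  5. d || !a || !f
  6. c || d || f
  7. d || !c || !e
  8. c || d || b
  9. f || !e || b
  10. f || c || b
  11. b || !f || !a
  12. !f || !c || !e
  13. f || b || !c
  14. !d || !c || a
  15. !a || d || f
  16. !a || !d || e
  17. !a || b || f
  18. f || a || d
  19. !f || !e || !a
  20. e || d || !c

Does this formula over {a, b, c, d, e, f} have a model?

Suppose c = false.
Suppose e = true.
Suppose d = true.
Suppose f = true.
Unit clause (!a) forces a = false.
No clause remains; b is free.
A satisfying assignment: a: false,  b: true,  c: false,  d: true,  e: true,  f: true.

Satisfiable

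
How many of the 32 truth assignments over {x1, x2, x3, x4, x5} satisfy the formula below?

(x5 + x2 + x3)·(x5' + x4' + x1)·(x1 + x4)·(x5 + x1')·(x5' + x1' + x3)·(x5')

There are 2^5 = 32 truth assignments over (x1, x2, x3, x4, x5).
Split on x4. With x4 = 1, the clauses containing x4 are satisfied and x4' drops from the rest; 3 of the 2^4 = 16 assignments to the other variables satisfy what remains.
With x4 = 0, by the same count on the reduced clause set, 0 assignments work.
Total: 3 + 0 = 3.

3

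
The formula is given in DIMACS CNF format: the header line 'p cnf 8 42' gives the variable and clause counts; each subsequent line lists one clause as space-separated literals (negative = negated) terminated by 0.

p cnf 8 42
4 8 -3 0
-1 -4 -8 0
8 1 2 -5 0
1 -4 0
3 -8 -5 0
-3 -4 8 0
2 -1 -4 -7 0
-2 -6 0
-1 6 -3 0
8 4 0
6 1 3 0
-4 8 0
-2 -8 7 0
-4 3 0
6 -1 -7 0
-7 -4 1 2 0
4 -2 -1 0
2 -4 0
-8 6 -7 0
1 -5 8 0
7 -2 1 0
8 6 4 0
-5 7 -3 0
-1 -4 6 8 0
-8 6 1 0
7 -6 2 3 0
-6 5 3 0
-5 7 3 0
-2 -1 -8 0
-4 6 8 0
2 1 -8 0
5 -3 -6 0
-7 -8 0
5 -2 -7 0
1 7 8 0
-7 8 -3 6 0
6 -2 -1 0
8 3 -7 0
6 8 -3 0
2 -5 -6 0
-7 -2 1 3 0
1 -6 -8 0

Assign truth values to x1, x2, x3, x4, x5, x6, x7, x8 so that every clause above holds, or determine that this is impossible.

Branch on x1: set x1 = True.
Branch on x4: set x4 = False.
The clause (x8) is unit, so x8 = True.
The clause (¬x2) is unit, so x2 = False.
The clause (¬x7) is unit, so x7 = False.
Branch on x3: set x3 = False.
The clause (¬x5) is unit, so x5 = False.
The clause (¬x6) is unit, so x6 = False.
This assignment satisfies each clause.

x1: True,  x2: False,  x3: False,  x4: False,  x5: False,  x6: False,  x7: False,  x8: True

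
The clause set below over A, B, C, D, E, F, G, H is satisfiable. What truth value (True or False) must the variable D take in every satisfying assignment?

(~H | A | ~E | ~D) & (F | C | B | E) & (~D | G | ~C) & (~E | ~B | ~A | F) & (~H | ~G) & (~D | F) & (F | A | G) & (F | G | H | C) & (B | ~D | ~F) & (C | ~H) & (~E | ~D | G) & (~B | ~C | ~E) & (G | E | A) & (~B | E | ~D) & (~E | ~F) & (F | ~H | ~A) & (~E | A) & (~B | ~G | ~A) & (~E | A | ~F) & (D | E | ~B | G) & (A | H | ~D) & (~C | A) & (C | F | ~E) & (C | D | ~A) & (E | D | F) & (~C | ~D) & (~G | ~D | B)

False

Suppose D = 1.
(F) alone gives F = 1.
(B) alone gives B = 1.
(E) alone gives E = 1.
But (~E) is also a unit clause — contradiction.
So every satisfying assignment has D = False.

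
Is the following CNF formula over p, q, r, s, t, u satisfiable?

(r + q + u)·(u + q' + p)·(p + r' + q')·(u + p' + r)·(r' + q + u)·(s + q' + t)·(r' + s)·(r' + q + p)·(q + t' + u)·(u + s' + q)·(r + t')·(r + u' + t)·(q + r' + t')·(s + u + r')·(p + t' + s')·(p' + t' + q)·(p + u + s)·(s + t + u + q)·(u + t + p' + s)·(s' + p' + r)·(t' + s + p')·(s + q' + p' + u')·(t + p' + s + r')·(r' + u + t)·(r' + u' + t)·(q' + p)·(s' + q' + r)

Case r = 1:
From the singleton clause (s), s = 1.
Case p = 1:
Case q = 1:
Case u = 0:
From the singleton clause (t), t = 1.
This assignment satisfies each clause.
A satisfying assignment: p: 1,  q: 1,  r: 1,  s: 1,  t: 1,  u: 0.

Satisfiable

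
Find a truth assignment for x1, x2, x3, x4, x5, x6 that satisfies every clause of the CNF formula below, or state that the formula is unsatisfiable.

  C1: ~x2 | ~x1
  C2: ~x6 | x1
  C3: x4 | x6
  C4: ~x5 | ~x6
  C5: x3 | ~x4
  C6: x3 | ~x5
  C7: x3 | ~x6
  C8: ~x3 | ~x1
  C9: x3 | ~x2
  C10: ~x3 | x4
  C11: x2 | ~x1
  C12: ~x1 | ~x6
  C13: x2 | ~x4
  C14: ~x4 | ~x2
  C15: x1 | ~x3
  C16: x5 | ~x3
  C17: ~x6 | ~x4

Case x2 = 0:
Unit clause (~x1) forces x1 = 0.
Unit clause (~x6) forces x6 = 0.
Unit clause (x4) forces x4 = 1.
Now (~x4) is unsatisfied and unit — conflict.
Backtrack on x2: now try x2 = 1.
Unit clause (~x1) forces x1 = 0.
Unit clause (~x6) forces x6 = 0.
Unit clause (x4) forces x4 = 1.
Now (~x4) is unsatisfied and unit — conflict.
Either choice for x2 ends in contradiction.

UNSATISFIABLE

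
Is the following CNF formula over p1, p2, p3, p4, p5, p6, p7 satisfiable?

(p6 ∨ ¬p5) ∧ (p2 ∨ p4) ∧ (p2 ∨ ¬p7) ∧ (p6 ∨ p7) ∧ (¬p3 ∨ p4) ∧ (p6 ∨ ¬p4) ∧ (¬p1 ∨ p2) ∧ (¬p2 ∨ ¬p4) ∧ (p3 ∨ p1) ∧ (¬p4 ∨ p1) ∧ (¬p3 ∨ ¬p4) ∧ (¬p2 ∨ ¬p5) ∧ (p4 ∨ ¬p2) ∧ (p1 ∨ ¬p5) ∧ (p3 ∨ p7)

Branch on p6: set p6 = True.
Branch on p2: set p2 = True.
Unit clause (¬p4) forces p4 = False.
That conflicts with the unit clause (p4).
Backtrack on p2: now try p2 = False.
Unit clause (p4) forces p4 = True.
Unit clause (¬p7) forces p7 = False.
Unit clause (¬p1) forces p1 = False.
That conflicts with the unit clause (p1).
Either choice for p2 ends in contradiction.
Backtrack on p6: now try p6 = False.
Unit clause (¬p5) forces p5 = False.
Unit clause (p7) forces p7 = True.
Unit clause (p2) forces p2 = True.
Unit clause (¬p4) forces p4 = False.
That conflicts with the unit clause (p4).
Either choice for p6 ends in contradiction.
No assignment satisfies every clause.

No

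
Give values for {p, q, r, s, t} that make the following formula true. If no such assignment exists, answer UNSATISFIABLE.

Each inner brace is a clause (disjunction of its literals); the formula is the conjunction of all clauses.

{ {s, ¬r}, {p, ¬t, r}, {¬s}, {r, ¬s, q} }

p=False, q=False, r=False, s=False, t=False

The clause (¬s) is unit, so s = False.
The clause (¬r) is unit, so r = False.
Try p = False.
The clause (¬t) is unit, so t = False.
No clause remains; q is free.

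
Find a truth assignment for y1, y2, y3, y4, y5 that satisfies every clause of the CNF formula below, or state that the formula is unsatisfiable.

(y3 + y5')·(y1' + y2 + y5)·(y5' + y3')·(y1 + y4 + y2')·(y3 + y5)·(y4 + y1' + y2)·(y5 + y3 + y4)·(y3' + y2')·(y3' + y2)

Suppose y3 = 1.
From the singleton clause (y5'), y5 = 0.
From the singleton clause (y2'), y2 = 0.
Now (y2) is unsatisfied and unit — conflict.
So y3 must be the other value — set y3 = 0.
From the singleton clause (y5'), y5 = 0.
Now (y5) is unsatisfied and unit — conflict.
Both values of y3 lead to a conflict.

UNSATISFIABLE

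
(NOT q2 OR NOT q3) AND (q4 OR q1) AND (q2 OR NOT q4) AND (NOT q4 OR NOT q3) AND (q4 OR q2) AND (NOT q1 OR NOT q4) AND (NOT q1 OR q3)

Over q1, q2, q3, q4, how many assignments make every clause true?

There are 2^4 = 16 truth assignments over (q1, q2, q3, q4).
Split on q1. With q1 = true, the clauses containing q1 are satisfied and NOT q1 drops from the rest; 0 of the 2^3 = 8 assignments to the other variables satisfy what remains.
With q1 = false, by the same count on the reduced clause set, 1 assignment works.
(One model: q1=F, q2=T, q3=F, q4=T.)
Total: 0 + 1 = 1.

1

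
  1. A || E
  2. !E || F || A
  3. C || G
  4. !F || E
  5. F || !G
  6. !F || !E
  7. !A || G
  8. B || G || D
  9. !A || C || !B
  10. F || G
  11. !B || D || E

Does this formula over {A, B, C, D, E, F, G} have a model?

Unsatisfiable

Suppose A = true.
The clause (G) is unit, so G = true.
The clause (F) is unit, so F = true.
The clause (E) is unit, so E = true.
That conflicts with the unit clause (!E).
Undo A and try A = false.
The clause (E) is unit, so E = true.
The clause (F) is unit, so F = true.
That conflicts with the unit clause (!F).
Neither A = true nor A = false works.
No assignment satisfies every clause.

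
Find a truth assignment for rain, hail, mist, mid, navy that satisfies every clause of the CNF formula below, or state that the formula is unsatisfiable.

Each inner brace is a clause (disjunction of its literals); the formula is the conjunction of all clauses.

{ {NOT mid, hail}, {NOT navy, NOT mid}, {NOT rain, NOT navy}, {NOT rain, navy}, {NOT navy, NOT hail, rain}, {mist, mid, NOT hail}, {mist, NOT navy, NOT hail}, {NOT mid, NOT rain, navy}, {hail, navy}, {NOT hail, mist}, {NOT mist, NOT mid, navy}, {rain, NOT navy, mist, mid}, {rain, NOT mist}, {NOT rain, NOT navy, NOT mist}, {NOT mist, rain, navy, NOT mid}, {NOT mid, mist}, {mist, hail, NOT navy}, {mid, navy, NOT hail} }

UNSATISFIABLE

Try mid = false.
Try rain = false.
From the singleton clause (NOT mist), mist = false.
From the singleton clause (NOT hail), hail = false.
From the singleton clause (navy), navy = true.
Now (NOT navy) is unsatisfied and unit — conflict.
So rain must be the other value — set rain = true.
From the singleton clause (NOT navy), navy = false.
Now (navy) is unsatisfied and unit — conflict.
Both values of rain lead to a conflict.
So mid must be the other value — set mid = true.
From the singleton clause (hail), hail = true.
From the singleton clause (NOT navy), navy = false.
From the singleton clause (NOT rain), rain = false.
From the singleton clause (mist), mist = true.
Now (NOT mist) is unsatisfied and unit — conflict.
Both values of mid lead to a conflict.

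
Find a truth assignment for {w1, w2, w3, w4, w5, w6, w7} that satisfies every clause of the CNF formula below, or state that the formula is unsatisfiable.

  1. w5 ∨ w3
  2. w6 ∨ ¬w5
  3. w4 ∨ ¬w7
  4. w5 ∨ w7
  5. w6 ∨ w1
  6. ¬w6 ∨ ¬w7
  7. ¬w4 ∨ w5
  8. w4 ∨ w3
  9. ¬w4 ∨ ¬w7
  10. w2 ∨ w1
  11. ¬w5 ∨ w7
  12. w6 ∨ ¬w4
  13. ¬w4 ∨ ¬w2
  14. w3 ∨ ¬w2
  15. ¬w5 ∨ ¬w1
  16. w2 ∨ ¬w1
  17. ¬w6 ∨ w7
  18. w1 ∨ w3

Case w5 = True:
The clause (w6) is unit, so w6 = True.
The clause (¬w7) is unit, so w7 = False.
Now (w7) is unsatisfied and unit — conflict.
So w5 must be the other value — set w5 = False.
The clause (w3) is unit, so w3 = True.
The clause (w7) is unit, so w7 = True.
The clause (w4) is unit, so w4 = True.
Now (¬w4) is unsatisfied and unit — conflict.
Both values of w5 lead to a conflict.

UNSATISFIABLE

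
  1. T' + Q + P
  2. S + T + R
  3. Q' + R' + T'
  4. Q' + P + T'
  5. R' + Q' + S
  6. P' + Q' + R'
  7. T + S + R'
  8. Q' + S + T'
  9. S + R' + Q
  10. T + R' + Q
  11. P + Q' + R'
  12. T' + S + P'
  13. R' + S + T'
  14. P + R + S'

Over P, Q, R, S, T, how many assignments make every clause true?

5

There are 2^5 = 32 truth assignments over (P, Q, R, S, T).
Split on P. With P = 1, the clauses containing P are satisfied and P' drops from the rest; 5 of the 2^4 = 16 assignments to the other variables satisfy what remains.
With P = 0, by the same count on the reduced clause set, 0 assignments work.
(One model: P=T, Q=F, R=F, S=T, T=F.)
Total: 5 + 0 = 5.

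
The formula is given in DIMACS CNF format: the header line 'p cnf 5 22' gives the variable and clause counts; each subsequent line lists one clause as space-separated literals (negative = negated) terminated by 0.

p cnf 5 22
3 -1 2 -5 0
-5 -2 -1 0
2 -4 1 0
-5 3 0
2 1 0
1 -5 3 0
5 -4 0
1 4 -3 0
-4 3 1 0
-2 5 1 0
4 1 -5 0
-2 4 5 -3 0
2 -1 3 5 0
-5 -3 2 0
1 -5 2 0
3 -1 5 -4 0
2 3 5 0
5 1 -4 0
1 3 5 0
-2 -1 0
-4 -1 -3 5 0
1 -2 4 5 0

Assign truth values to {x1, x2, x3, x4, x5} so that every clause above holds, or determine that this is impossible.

Branch on x5: set x5 = True.
Unit clause (x3) forces x3 = True.
Unit clause (x2) forces x2 = True.
Unit clause (¬x1) forces x1 = False.
Unit clause (x4) forces x4 = True.
This assignment satisfies each clause.

x1=False, x2=True, x3=True, x4=True, x5=True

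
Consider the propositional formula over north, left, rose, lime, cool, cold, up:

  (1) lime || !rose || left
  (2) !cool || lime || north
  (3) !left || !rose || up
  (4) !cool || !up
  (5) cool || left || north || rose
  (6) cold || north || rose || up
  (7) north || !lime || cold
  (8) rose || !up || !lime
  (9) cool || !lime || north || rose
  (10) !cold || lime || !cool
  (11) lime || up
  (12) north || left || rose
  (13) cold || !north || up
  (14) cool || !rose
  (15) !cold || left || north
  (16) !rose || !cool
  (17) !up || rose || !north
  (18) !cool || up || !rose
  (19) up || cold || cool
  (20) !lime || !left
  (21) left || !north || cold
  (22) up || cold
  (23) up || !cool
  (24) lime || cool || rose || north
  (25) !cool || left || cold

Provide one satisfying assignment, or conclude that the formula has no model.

Branch on cool: set cool = false.
(!rose) alone gives rose = false.
Branch on left: set left = false.
(north) alone gives north = true.
(!up) alone gives up = false.
(lime) alone gives lime = true.
(cold) alone gives cold = true.
This assignment satisfies each clause.

north ↦ true,  left ↦ false,  rose ↦ false,  lime ↦ true,  cool ↦ false,  cold ↦ true,  up ↦ false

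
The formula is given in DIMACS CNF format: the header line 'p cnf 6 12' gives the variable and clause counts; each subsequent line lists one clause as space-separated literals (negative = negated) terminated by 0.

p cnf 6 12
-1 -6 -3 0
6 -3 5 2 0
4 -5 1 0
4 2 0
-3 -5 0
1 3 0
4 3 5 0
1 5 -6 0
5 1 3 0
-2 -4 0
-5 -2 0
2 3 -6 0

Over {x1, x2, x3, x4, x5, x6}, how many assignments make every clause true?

4

There are 2^6 = 64 truth assignments over (x1, x2, x3, x4, x5, x6).
Split on x2. With x2 = True, the clauses containing x2 are satisfied and ¬x2 drops from the rest; 2 of the 2^5 = 32 assignments to the other variables satisfy what remains.
With x2 = False, by the same count on the reduced clause set, 2 assignments work.
Total: 2 + 2 = 4.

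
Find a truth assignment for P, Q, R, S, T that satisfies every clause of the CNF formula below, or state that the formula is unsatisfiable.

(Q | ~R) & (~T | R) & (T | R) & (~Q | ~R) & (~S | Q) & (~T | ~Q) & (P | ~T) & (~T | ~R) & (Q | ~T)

UNSATISFIABLE

Suppose Q = 1.
Unit clause (~R) forces R = 0.
Unit clause (~T) forces T = 0.
That conflicts with the unit clause (T).
Undo Q and try Q = 0.
Unit clause (~R) forces R = 0.
Unit clause (~T) forces T = 0.
That conflicts with the unit clause (T).
Both values of Q lead to a conflict.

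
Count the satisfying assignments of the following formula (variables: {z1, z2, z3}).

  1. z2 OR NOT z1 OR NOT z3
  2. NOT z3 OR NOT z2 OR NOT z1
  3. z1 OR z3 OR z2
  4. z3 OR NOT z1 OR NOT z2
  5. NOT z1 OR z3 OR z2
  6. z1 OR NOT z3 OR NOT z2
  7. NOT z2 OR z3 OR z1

There are 2^3 = 8 truth assignments over (z1, z2, z3).
Check each against the 7 clauses (columns in the order z1, z2, z3):
  F F F  ✗ fails (z1 OR z3 OR z2)
  F F T  ✓ satisfies all
  F T F  ✗ fails (NOT z2 OR z3 OR z1)
  F T T  ✗ fails (z1 OR NOT z3 OR NOT z2)
  T F F  ✗ fails (NOT z1 OR z3 OR z2)
  T F T  ✗ fails (z2 OR NOT z1 OR NOT z3)
  T T F  ✗ fails (z3 OR NOT z1 OR NOT z2)
  T T T  ✗ fails (NOT z3 OR NOT z2 OR NOT z1)
1 of the 8 rows is a model.

1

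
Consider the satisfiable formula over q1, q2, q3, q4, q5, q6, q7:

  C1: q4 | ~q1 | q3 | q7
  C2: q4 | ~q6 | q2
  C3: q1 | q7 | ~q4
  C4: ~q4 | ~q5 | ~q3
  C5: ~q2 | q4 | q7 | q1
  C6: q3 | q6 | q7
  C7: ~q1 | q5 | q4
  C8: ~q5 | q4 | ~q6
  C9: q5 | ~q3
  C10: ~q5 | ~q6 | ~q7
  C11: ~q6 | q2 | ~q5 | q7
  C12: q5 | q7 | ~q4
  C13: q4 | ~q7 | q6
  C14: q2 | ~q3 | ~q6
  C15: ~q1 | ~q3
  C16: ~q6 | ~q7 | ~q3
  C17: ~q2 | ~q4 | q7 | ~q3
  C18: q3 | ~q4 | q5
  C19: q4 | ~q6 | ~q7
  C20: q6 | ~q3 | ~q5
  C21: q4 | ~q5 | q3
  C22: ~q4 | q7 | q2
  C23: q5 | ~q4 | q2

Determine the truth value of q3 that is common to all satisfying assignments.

False

Suppose q3 = 1.
The clause (q5) is unit, so q5 = 1.
The clause (~q4) is unit, so q4 = 0.
The clause (~q6) is unit, so q6 = 0.
That conflicts with the unit clause (q6).
So every satisfying assignment has q3 = False.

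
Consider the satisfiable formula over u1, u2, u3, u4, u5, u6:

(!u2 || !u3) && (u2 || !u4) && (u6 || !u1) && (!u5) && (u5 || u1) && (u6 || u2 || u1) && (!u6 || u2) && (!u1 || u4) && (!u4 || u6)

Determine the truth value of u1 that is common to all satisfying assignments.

True

Suppose u1 = false.
From the singleton clause (!u5), u5 = false.
That conflicts with the unit clause (u5).
So every satisfying assignment has u1 = True.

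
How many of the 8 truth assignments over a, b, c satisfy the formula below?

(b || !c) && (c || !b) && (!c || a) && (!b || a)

3

There are 2^3 = 8 truth assignments over (a, b, c).
Check each against the 4 clauses (columns in the order a, b, c):
  F F F  ✓ satisfies all
  F F T  ✗ fails (b || !c)
  F T F  ✗ fails (c || !b)
  F T T  ✗ fails (!c || a)
  T F F  ✓ satisfies all
  T F T  ✗ fails (b || !c)
  T T F  ✗ fails (c || !b)
  T T T  ✓ satisfies all
3 of the 8 rows are models.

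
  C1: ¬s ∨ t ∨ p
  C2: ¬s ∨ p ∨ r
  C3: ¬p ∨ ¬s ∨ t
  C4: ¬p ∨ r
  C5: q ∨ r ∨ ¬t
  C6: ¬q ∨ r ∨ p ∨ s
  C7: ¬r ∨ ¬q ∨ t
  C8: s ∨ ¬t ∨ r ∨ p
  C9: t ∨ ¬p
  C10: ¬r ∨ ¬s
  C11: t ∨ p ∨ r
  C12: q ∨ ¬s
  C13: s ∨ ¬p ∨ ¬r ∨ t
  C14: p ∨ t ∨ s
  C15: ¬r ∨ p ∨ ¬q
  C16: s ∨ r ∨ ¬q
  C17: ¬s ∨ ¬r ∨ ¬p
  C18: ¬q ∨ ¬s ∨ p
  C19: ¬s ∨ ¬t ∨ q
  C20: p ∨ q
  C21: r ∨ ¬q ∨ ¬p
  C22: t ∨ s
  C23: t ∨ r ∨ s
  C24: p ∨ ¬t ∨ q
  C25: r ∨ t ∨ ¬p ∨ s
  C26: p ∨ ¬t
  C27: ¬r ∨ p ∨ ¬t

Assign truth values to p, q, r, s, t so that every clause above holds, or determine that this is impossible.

p ↦ True,  q ↦ False,  r ↦ True,  s ↦ False,  t ↦ True

Try p = True.
Unit clause (r) forces r = True.
Unit clause (t) forces t = True.
Unit clause (¬s) forces s = False.
Every clause is now satisfied; q is unconstrained.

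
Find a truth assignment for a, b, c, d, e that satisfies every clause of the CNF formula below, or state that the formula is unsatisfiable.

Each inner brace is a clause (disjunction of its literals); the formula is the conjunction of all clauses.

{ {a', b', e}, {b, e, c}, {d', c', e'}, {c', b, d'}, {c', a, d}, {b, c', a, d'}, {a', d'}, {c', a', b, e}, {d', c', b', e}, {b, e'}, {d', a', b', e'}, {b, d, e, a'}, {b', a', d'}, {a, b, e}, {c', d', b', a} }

Case a = 0:
Case c = 0:
Case b = 1:
No clause remains; d, e are free.

a: 0, b: 1, c: 0, d: 1, e: 0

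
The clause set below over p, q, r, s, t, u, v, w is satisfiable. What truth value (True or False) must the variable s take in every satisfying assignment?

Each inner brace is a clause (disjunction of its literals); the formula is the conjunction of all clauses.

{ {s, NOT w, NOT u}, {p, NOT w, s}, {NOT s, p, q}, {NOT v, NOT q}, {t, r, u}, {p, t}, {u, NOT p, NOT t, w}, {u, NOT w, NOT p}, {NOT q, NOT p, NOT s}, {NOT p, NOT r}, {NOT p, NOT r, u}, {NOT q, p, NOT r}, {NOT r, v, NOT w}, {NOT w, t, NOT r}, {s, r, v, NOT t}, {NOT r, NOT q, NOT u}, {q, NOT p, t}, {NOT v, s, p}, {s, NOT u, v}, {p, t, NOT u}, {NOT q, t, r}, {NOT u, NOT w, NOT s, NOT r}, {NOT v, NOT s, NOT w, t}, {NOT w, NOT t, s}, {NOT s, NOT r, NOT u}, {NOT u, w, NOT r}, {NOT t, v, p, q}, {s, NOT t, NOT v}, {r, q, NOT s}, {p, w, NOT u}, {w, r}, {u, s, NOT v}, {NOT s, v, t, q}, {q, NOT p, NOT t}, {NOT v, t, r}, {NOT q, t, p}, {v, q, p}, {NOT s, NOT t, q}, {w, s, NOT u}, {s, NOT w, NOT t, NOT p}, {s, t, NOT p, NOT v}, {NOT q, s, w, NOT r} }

True

Suppose s = false.
Suppose w = false.
The clause (r) is unit, so r = true.
The clause (NOT p) is unit, so p = false.
The clause (t) is unit, so t = true.
The clause (NOT q) is unit, so q = false.
The clause (NOT v) is unit, so v = false.
That conflicts with the unit clause (v).
So w must be the other value — set w = true.
The clause (NOT u) is unit, so u = false.
The clause (p) is unit, so p = true.
That conflicts with the unit clause (NOT p).
Neither w = true nor w = false works.
So every satisfying assignment has s = True.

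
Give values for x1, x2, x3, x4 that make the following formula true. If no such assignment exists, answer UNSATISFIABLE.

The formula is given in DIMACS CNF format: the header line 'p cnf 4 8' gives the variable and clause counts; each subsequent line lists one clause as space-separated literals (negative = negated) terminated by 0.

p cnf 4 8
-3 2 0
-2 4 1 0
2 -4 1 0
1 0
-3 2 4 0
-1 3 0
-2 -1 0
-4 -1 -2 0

(x1) alone gives x1 = True.
(x3) alone gives x3 = True.
(x2) alone gives x2 = True.
That conflicts with the unit clause (¬x2).

UNSATISFIABLE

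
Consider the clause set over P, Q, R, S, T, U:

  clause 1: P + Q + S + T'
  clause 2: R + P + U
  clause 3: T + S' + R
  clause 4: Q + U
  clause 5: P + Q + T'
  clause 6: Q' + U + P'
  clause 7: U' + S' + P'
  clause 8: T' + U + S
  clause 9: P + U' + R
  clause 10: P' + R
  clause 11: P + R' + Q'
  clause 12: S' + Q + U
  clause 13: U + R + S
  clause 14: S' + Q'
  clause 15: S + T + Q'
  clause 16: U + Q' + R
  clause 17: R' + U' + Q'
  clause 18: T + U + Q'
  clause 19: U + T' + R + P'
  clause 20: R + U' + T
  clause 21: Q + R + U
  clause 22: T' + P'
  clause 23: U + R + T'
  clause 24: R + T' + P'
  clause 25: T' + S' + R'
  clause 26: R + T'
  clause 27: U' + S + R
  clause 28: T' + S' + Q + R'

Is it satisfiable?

Try Q = 0.
The clause (U) is unit, so U = 1.
Try P = 0.
The clause (T') is unit, so T = 0.
The clause (R) is unit, so R = 1.
No clause remains; S is free.
A satisfying assignment: P: 0; Q: 0; R: 1; S: 1; T: 0; U: 1.

Yes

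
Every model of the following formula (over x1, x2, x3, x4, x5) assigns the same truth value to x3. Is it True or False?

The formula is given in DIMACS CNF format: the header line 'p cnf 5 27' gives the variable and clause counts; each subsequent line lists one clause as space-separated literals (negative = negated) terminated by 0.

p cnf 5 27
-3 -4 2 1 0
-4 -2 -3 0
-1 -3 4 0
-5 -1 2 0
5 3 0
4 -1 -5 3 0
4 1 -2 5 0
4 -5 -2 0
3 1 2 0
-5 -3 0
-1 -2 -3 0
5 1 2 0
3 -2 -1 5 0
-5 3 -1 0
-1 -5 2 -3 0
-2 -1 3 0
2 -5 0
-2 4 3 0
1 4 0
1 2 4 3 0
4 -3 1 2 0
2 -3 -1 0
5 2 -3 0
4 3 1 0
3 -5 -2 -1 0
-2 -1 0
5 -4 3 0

Suppose x3 = True.
From the singleton clause (¬x5), x5 = False.
From the singleton clause (x2), x2 = True.
From the singleton clause (¬x4), x4 = False.
From the singleton clause (¬x1), x1 = False.
Now (x1) is unsatisfied and unit — conflict.
So every satisfying assignment has x3 = False.

False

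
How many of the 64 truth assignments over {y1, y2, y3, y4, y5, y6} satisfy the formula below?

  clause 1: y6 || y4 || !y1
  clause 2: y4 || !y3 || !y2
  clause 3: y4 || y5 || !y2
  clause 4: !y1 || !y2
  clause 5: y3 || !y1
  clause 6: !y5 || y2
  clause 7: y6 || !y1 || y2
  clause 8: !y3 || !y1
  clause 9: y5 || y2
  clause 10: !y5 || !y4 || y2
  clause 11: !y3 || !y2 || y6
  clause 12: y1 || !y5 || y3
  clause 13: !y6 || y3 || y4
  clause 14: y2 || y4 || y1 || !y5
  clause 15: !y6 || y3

3

There are 2^6 = 64 truth assignments over (y1, y2, y3, y4, y5, y6).
Split on y2. With y2 = true, the clauses containing y2 are satisfied and !y2 drops from the rest; 3 of the 2^5 = 32 assignments to the other variables satisfy what remains.
With y2 = false, by the same count on the reduced clause set, 0 assignments work.
(One model: y1=F, y2=T, y3=F, y4=T, y5=F, y6=F.)
Total: 3 + 0 = 3.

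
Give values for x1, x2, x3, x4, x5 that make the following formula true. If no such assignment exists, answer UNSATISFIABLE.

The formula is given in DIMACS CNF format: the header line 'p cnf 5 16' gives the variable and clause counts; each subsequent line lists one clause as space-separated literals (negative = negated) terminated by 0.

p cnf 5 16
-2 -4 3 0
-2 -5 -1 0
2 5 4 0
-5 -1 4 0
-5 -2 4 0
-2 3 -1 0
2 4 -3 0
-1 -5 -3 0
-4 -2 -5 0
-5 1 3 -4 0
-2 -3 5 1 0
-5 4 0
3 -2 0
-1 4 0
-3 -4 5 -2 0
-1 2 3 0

Suppose x5 = False.
Suppose x2 = False.
(x4) alone gives x4 = True.
Suppose x1 = False.
No clause remains; x3 is free.

x1=False,  x2=False,  x3=False,  x4=True,  x5=False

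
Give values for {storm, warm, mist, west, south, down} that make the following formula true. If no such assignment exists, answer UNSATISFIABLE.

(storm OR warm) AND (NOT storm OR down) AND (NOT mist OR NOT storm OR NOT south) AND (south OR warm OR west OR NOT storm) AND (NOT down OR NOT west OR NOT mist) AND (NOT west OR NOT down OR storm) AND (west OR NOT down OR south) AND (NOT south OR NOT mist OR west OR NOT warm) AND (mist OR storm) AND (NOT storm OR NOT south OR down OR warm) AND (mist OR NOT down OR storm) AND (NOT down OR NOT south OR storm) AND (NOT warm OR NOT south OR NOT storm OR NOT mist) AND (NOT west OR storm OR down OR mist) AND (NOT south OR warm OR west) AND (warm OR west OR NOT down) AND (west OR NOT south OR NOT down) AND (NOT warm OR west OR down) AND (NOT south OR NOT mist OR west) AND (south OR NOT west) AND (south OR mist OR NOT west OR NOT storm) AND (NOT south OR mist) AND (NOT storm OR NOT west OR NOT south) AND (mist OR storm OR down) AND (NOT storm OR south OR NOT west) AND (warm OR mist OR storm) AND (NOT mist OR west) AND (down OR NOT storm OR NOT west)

Suppose storm = false.
Unit clause (warm) forces warm = true.
Unit clause (mist) forces mist = true.
Unit clause (west) forces west = true.
Unit clause (NOT down) forces down = false.
Unit clause (south) forces south = true.
All clauses are satisfied.

storm ↦ false, warm ↦ true, mist ↦ true, west ↦ true, south ↦ true, down ↦ false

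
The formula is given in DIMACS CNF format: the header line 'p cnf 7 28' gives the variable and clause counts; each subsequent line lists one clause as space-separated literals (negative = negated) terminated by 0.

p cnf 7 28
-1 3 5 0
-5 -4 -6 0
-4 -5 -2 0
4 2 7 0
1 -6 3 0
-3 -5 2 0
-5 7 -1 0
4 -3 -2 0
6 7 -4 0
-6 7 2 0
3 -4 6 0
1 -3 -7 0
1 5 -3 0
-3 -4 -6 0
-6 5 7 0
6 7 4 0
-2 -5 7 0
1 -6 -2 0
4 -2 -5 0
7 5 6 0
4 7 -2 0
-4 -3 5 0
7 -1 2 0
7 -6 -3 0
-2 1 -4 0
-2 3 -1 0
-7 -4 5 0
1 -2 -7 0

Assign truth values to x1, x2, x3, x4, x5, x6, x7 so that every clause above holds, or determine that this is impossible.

Branch on x1: set x1 = True.
Branch on x3: set x3 = False.
From the singleton clause (x5), x5 = True.
From the singleton clause (x7), x7 = True.
From the singleton clause (¬x2), x2 = False.
Branch on x4: set x4 = False.
No clause remains; x6 is free.

x1: True; x2: False; x3: False; x4: False; x5: True; x6: True; x7: True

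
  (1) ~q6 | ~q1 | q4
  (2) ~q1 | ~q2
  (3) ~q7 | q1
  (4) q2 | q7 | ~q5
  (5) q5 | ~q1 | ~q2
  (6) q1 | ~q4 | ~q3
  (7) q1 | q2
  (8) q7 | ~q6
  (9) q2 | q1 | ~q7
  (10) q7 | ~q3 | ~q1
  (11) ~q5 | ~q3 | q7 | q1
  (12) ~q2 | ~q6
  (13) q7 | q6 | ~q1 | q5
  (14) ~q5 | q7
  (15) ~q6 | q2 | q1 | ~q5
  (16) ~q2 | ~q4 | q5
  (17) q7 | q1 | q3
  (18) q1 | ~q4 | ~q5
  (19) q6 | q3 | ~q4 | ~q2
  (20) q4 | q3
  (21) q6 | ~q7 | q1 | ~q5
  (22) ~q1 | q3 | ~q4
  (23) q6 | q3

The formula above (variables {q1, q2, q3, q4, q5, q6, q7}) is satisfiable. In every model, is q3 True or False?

True

Suppose q3 = 0.
From the singleton clause (q4), q4 = 1.
From the singleton clause (~q1), q1 = 0.
From the singleton clause (~q7), q7 = 0.
But (q7) is also a unit clause — contradiction.
So every satisfying assignment has q3 = True.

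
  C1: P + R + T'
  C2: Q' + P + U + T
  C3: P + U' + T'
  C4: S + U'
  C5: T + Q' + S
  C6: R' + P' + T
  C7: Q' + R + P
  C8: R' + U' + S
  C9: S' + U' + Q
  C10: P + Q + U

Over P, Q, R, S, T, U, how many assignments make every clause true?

There are 2^6 = 64 truth assignments over (P, Q, R, S, T, U).
Split on S. With S = 1, the clauses containing S are satisfied and S' drops from the rest; 11 of the 2^5 = 32 assignments to the other variables satisfy what remains.
With S = 0, by the same count on the reduced clause set, 6 assignments work.
(One model: P=F, Q=T, R=T, S=F, T=T, U=F.)
Total: 11 + 6 = 17.

17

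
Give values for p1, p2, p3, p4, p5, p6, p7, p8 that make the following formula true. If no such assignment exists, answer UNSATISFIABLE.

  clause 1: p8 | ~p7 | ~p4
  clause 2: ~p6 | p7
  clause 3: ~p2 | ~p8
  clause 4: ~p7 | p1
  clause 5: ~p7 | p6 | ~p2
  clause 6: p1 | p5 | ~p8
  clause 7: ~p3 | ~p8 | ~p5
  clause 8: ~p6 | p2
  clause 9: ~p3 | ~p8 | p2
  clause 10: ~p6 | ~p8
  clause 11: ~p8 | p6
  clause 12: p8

UNSATISFIABLE

(p8) alone gives p8 = 1.
(~p2) alone gives p2 = 0.
(~p6) alone gives p6 = 0.
Now (p6) is unsatisfied and unit — conflict.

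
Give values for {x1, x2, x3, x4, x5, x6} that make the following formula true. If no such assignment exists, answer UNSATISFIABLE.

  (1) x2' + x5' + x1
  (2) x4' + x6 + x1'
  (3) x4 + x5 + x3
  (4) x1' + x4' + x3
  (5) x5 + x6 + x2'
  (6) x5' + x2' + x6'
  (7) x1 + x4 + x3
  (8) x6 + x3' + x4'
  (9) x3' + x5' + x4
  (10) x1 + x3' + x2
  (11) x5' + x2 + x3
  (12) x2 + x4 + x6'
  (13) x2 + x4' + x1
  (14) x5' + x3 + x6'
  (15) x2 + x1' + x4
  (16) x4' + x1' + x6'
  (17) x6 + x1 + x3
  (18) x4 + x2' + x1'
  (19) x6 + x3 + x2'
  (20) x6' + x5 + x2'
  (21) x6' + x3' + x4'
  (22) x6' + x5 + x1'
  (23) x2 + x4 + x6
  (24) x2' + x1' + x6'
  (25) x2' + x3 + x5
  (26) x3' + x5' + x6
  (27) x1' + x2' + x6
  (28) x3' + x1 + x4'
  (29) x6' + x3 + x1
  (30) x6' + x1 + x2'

Branch on x2: set x2 = 0.
Branch on x1: set x1 = 1.
Unit clause (x4) forces x4 = 1.
Unit clause (x6) forces x6 = 1.
That conflicts with the unit clause (x6').
So x1 must be the other value — set x1 = 0.
Unit clause (x3') forces x3 = 0.
Unit clause (x4) forces x4 = 1.
That conflicts with the unit clause (x4').
Neither x1 = 1 nor x1 = 0 works.
So x2 must be the other value — set x2 = 1.
Branch on x5: set x5 = 0.
Unit clause (x6) forces x6 = 1.
That conflicts with the unit clause (x6').
So x5 must be the other value — set x5 = 1.
Unit clause (x1) forces x1 = 1.
Unit clause (x6') forces x6 = 0.
That conflicts with the unit clause (x6).
Neither x5 = 1 nor x5 = 0 works.
Neither x2 = 1 nor x2 = 0 works.

UNSATISFIABLE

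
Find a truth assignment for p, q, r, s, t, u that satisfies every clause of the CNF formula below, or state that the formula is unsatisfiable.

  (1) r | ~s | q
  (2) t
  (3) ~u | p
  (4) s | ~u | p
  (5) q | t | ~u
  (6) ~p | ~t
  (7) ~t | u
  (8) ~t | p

The clause (t) is unit, so t = 1.
The clause (~p) is unit, so p = 0.
Now (p) is unsatisfied and unit — conflict.

UNSATISFIABLE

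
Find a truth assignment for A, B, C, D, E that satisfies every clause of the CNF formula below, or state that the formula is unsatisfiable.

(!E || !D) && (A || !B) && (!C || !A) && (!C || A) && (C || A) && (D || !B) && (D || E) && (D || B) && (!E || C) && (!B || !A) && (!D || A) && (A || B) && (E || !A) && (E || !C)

UNSATISFIABLE

Suppose E = false.
(D) alone gives D = true.
(A) alone gives A = true.
That conflicts with the unit clause (!A).
So E must be the other value — set E = true.
(!D) alone gives D = false.
(!B) alone gives B = false.
That conflicts with the unit clause (B).
Both values of E lead to a conflict.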